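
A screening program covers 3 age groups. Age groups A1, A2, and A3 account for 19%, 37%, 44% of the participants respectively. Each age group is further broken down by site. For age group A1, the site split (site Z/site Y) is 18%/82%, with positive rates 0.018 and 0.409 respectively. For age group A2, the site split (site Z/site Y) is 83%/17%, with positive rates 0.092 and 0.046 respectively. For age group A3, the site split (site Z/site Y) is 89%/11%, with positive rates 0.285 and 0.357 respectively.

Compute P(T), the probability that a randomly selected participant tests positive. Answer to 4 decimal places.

P(T) ≈ 0.2244

P(T|A1) = 0.18·0.018 + 0.82·0.409 = 0.00324 + 0.33538 = 0.33862
P(T|A2) = 0.83·0.092 + 0.17·0.046 = 0.07636 + 0.00782 = 0.08418
P(T|A3) = 0.89·0.285 + 0.11·0.357 = 0.25365 + 0.03927 = 0.29292
Then overall,
P(T) = 0.19·0.33862 + 0.37·0.08418 + 0.44·0.29292
      = 0.0643378 + 0.0311466 + 0.1288848 = 0.2243692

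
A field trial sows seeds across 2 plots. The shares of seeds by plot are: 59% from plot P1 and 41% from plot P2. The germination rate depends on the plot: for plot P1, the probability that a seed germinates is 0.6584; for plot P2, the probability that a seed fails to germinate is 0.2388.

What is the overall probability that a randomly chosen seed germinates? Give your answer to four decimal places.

P(G|P2) = 1 − 0.2388 = 0.7612.
Using total probability over the partition,
P(G) = P(G|P1)·P(P1) + P(G|P2)·P(P2)
      = 0.6584·0.59 + 0.7612·0.41
      = 0.388456 + 0.312092 = 0.700548

P(G) ≈ 0.7005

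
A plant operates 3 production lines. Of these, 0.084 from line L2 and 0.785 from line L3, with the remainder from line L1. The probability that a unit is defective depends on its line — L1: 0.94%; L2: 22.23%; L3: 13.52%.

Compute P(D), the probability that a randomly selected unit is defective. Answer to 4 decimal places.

P(D) ≈ 0.1260

P(L1) = 1 − (0.084 + 0.785) = 0.131.
P(D) = P(D|L1)·P(L1) + P(D|L2)·P(L2) + P(D|L3)·P(L3)
      = 0.0094·0.131 + 0.2223·0.084 + 0.1352·0.785
      = 0.0012314 + 0.0186732 + 0.106132 = 0.1260366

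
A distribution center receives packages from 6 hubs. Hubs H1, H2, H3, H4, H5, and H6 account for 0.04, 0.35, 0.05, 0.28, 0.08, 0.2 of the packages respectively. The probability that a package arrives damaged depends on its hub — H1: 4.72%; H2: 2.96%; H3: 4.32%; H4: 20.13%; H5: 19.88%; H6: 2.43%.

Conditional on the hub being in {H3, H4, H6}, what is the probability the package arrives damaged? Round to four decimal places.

Let S = {H3, H4, H6}.
P(S) = 0.05 + 0.28 + 0.2 = 0.53.
P(D ∩ S) = 0.0432·0.05 + 0.2013·0.28 + 0.0243·0.2 = 0.00216 + 0.056364 + 0.00486 = 0.063384.
P(D | S) = 0.063384 / 0.53 = 0.119592…

P(D|S) ≈ 0.1196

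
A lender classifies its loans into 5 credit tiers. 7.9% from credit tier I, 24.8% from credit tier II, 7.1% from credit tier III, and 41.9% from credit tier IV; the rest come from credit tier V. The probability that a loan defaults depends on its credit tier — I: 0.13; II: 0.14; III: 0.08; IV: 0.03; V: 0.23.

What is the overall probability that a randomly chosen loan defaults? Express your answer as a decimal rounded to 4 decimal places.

P(V) = 1 − (0.079 + 0.248 + 0.071 + 0.419) = 0.183.
P(D) = P(D|I)·P(I) + P(D|II)·P(II) + P(D|III)·P(III) + P(D|IV)·P(IV) + P(D|V)·P(V)
      = 0.13·0.079 + 0.14·0.248 + 0.08·0.071 + 0.03·0.419 + 0.23·0.183
      = 0.01027 + 0.03472 + 0.00568 + 0.01257 + 0.04209 = 0.10533

0.1053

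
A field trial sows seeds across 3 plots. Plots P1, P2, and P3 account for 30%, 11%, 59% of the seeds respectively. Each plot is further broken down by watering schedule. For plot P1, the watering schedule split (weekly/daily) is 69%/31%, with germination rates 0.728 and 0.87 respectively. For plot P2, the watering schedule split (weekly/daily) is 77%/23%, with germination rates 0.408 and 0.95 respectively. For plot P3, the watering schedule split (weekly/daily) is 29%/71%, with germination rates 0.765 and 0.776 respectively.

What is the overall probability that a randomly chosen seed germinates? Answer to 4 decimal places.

0.7462

P(G|P1) = 0.69·0.728 + 0.31·0.87 = 0.50232 + 0.2697 = 0.77202
P(G|P2) = 0.77·0.408 + 0.23·0.95 = 0.31416 + 0.2185 = 0.53266
P(G|P3) = 0.29·0.765 + 0.71·0.776 = 0.22185 + 0.55096 = 0.77281
Then overall,
P(G) = 0.3·0.77202 + 0.11·0.53266 + 0.59·0.77281
      = 0.231606 + 0.0585926 + 0.4559579 = 0.7461565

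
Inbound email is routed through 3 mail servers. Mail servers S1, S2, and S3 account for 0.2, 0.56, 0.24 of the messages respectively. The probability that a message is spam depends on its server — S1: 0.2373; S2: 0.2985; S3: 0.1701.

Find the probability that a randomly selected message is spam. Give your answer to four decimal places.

0.2554

P(S) = P(S|S1)·P(S1) + P(S|S2)·P(S2) + P(S|S3)·P(S3)
      = 0.2373·0.2 + 0.2985·0.56 + 0.1701·0.24
      = 0.04746 + 0.16716 + 0.040824 = 0.255444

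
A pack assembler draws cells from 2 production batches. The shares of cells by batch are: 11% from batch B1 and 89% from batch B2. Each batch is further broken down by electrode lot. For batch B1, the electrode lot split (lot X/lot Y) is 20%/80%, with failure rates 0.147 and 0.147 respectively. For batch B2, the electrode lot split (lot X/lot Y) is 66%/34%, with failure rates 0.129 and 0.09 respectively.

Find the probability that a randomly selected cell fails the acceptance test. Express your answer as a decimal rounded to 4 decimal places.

P(F|B1) = 0.2·0.147 + 0.8·0.147 = 0.0294 + 0.1176 = 0.147
P(F|B2) = 0.66·0.129 + 0.34·0.09 = 0.08514 + 0.0306 = 0.11574
By total probability over the outer partition,
P(F) = 0.11·0.147 + 0.89·0.11574
      = 0.01617 + 0.1030086 = 0.1191786

0.1192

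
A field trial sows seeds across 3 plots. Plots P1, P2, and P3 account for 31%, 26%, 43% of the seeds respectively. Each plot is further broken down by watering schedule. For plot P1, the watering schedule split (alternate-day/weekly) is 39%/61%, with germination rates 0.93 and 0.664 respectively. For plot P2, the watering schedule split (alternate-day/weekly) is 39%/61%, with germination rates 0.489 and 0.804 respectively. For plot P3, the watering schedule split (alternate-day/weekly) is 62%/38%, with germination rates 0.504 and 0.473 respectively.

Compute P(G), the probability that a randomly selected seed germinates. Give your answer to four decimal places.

P(G|P1) = 0.39·0.93 + 0.61·0.664 = 0.3627 + 0.40504 = 0.76774
P(G|P2) = 0.39·0.489 + 0.61·0.804 = 0.19071 + 0.49044 = 0.68115
P(G|P3) = 0.62·0.504 + 0.38·0.473 = 0.31248 + 0.17974 = 0.49222
By total probability over the outer partition,
P(G) = 0.31·0.76774 + 0.26·0.68115 + 0.43·0.49222
      = 0.2379994 + 0.177099 + 0.2116546 = 0.626753

0.6268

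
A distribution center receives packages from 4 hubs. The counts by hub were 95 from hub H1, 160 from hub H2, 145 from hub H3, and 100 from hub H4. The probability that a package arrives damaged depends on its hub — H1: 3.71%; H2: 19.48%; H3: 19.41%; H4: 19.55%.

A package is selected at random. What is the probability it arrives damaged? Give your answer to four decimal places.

Total: 95 + 160 + 145 + 100 = 500.
P(H1) = 95/500 = 0.19. P(H2) = 160/500 = 0.32. P(H3) = 145/500 = 0.29. P(H4) = 100/500 = 0.2.
P(D) = P(D|H1)·P(H1) + P(D|H2)·P(H2) + P(D|H3)·P(H3) + P(D|H4)·P(H4)
      = 0.0371·0.19 + 0.1948·0.32 + 0.1941·0.29 + 0.1955·0.2
      = 0.007049 + 0.062336 + 0.056289 + 0.0391 = 0.164774

P(D) ≈ 0.1648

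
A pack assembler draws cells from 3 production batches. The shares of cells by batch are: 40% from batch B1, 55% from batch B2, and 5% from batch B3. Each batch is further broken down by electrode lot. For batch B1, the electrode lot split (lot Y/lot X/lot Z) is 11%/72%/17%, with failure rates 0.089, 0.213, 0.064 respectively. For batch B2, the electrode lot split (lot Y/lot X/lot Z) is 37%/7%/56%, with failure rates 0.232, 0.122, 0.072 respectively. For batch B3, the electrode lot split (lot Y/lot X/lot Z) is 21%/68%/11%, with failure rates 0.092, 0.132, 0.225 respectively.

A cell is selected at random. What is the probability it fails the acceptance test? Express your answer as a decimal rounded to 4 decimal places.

P(F|B1) = 0.11·0.089 + 0.72·0.213 + 0.17·0.064 = 0.00979 + 0.15336 + 0.01088 = 0.17403
P(F|B2) = 0.37·0.232 + 0.07·0.122 + 0.56·0.072 = 0.08584 + 0.00854 + 0.04032 = 0.1347
P(F|B3) = 0.21·0.092 + 0.68·0.132 + 0.11·0.225 = 0.01932 + 0.08976 + 0.02475 = 0.13383
Then overall,
P(F) = 0.4·0.17403 + 0.55·0.1347 + 0.05·0.13383
      = 0.069612 + 0.074085 + 0.0066915 = 0.1503885

0.1504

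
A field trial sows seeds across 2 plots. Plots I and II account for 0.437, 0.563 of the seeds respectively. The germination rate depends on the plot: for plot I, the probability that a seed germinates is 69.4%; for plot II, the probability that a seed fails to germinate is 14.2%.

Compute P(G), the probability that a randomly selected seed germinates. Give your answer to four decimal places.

0.7863

P(G|II) = 1 − 0.142 = 0.858.
P(G) = P(G|I)·P(I) + P(G|II)·P(II)
      = 0.694·0.437 + 0.858·0.563
      = 0.303278 + 0.483054 = 0.786332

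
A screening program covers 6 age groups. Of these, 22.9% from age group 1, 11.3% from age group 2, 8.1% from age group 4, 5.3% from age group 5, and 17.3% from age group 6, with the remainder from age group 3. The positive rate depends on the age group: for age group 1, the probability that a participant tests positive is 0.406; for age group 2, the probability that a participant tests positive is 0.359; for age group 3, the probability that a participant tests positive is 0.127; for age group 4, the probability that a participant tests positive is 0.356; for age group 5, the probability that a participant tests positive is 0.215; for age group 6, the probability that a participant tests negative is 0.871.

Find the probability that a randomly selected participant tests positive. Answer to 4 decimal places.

P(T) ≈ 0.2407

P(3) = 1 − (0.229 + 0.113 + 0.081 + 0.053 + 0.173) = 0.351.
P(T|6) = 1 − 0.871 = 0.129.
P(T) = P(T|1)·P(1) + P(T|2)·P(2) + P(T|3)·P(3) + P(T|4)·P(4) + P(T|5)·P(5) + P(T|6)·P(6)
      = 0.406·0.229 + 0.359·0.113 + 0.127·0.351 + 0.356·0.081 + 0.215·0.053 + 0.129·0.173
      = 0.092974 + 0.040567 + 0.044577 + 0.028836 + 0.011395 + 0.022317 = 0.240666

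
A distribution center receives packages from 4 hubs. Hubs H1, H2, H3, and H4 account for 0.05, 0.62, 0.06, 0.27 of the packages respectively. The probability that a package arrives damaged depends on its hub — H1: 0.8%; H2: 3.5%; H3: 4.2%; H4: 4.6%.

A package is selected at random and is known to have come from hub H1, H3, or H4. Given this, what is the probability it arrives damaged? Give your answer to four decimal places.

P(D|S) ≈ 0.0404

Let S = {H1, H3, H4}.
P(S) = 0.05 + 0.06 + 0.27 = 0.38.
P(D ∩ S) = 0.008·0.05 + 0.042·0.06 + 0.046·0.27 = 0.0004 + 0.00252 + 0.01242 = 0.01534.
P(D | S) = 0.01534 / 0.38 = 0.040368…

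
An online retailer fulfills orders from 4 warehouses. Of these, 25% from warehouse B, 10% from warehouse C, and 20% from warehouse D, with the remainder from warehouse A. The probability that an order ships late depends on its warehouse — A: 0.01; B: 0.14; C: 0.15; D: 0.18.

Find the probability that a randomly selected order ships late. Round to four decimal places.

0.0905

P(A) = 1 − (0.25 + 0.1 + 0.2) = 0.45.
Using total probability over the partition,
P(L) = P(L|A)·P(A) + P(L|B)·P(B) + P(L|C)·P(C) + P(L|D)·P(D)
      = 0.01·0.45 + 0.14·0.25 + 0.15·0.1 + 0.18·0.2
      = 0.0045 + 0.035 + 0.015 + 0.036 = 0.0905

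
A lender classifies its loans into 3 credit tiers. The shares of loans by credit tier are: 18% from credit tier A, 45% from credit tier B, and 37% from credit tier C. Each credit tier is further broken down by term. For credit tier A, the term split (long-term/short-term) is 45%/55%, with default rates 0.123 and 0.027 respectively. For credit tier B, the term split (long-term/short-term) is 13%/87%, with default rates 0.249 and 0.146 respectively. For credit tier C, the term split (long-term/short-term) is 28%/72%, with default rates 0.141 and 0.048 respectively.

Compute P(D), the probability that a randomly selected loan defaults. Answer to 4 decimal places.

P(D|A) = 0.45·0.123 + 0.55·0.027 = 0.05535 + 0.01485 = 0.0702
P(D|B) = 0.13·0.249 + 0.87·0.146 = 0.03237 + 0.12702 = 0.15939
P(D|C) = 0.28·0.141 + 0.72·0.048 = 0.03948 + 0.03456 = 0.07404
By total probability over the outer partition,
P(D) = 0.18·0.0702 + 0.45·0.15939 + 0.37·0.07404
      = 0.012636 + 0.0717255 + 0.0273948 = 0.1117563

0.1118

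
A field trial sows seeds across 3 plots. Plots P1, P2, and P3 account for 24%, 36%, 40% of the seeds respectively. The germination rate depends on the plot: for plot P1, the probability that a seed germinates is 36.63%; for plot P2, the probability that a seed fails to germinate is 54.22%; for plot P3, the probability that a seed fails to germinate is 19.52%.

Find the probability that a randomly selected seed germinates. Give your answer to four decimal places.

0.5746

P(G|P2) = 1 − 0.5422 = 0.4578.
P(G|P3) = 1 − 0.1952 = 0.8048.
P(G) = P(G|P1)·P(P1) + P(G|P2)·P(P2) + P(G|P3)·P(P3)
      = 0.3663·0.24 + 0.4578·0.36 + 0.8048·0.4
      = 0.087912 + 0.164808 + 0.32192 = 0.57464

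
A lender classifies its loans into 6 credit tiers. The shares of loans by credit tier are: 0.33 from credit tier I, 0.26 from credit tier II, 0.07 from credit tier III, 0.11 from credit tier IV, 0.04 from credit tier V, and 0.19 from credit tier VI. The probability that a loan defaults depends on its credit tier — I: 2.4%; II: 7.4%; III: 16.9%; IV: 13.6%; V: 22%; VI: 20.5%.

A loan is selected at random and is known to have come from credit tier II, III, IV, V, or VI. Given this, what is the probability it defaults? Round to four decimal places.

Let S = {II, III, IV, V, VI}.
P(S) = 0.26 + 0.07 + 0.11 + 0.04 + 0.19 = 0.67.
P(D ∩ S) = 0.074·0.26 + 0.169·0.07 + 0.136·0.11 + 0.22·0.04 + 0.205·0.19 = 0.01924 + 0.01183 + 0.01496 + 0.0088 + 0.03895 = 0.09378.
P(D | S) = 0.09378 / 0.67 = 0.139970…

P(D|S) ≈ 0.1400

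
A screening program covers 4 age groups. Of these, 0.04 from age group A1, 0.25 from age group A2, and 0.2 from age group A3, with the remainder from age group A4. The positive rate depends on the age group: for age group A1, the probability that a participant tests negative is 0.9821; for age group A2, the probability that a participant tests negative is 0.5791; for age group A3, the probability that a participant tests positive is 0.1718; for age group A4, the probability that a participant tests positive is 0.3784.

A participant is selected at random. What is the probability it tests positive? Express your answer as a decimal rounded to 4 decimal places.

P(A4) = 1 − (0.04 + 0.25 + 0.2) = 0.51.
P(T|A1) = 1 − 0.9821 = 0.0179.
P(T|A2) = 1 − 0.5791 = 0.4209.
Using total probability over the partition,
P(T) = P(T|A1)·P(A1) + P(T|A2)·P(A2) + P(T|A3)·P(A3) + P(T|A4)·P(A4)
      = 0.0179·0.04 + 0.4209·0.25 + 0.1718·0.2 + 0.3784·0.51
      = 0.000716 + 0.105225 + 0.03436 + 0.192984 = 0.333285

P(T) ≈ 0.3333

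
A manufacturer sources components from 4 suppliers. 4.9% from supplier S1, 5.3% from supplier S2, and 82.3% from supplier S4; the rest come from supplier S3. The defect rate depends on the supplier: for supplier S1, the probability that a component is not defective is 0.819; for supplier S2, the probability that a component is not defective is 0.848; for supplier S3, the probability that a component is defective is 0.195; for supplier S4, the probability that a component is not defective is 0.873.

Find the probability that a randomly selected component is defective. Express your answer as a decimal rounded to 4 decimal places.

0.1361

P(S3) = 1 − (0.049 + 0.053 + 0.823) = 0.075.
P(D|S1) = 1 − 0.819 = 0.181.
P(D|S2) = 1 − 0.848 = 0.152.
P(D|S4) = 1 − 0.873 = 0.127.
Summing over the partition,
P(D) = P(D|S1)·P(S1) + P(D|S2)·P(S2) + P(D|S3)·P(S3) + P(D|S4)·P(S4)
      = 0.181·0.049 + 0.152·0.053 + 0.195·0.075 + 0.127·0.823
      = 0.008869 + 0.008056 + 0.014625 + 0.104521 = 0.136071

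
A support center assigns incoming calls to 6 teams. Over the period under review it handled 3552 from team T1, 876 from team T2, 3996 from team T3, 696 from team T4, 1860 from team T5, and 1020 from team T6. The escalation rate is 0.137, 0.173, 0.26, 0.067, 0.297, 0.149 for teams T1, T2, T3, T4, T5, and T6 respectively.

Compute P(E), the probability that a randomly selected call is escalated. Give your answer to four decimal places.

Total: 3552 + 876 + 3996 + 696 + 1860 + 1020 = 12000.
P(T1) = 3552/12000 = 0.296. P(T2) = 876/12000 = 0.073. P(T3) = 3996/12000 = 0.333. P(T4) = 696/12000 = 0.058. P(T5) = 1860/12000 = 0.155. P(T6) = 1020/12000 = 0.085.
P(E) = P(E|T1)·P(T1) + P(E|T2)·P(T2) + P(E|T3)·P(T3) + P(E|T4)·P(T4) + P(E|T5)·P(T5) + P(E|T6)·P(T6)
      = 0.137·0.296 + 0.173·0.073 + 0.26·0.333 + 0.067·0.058 + 0.297·0.155 + 0.149·0.085
      = 0.040552 + 0.012629 + 0.08658 + 0.003886 + 0.046035 + 0.012665 = 0.202347

P(E) ≈ 0.2023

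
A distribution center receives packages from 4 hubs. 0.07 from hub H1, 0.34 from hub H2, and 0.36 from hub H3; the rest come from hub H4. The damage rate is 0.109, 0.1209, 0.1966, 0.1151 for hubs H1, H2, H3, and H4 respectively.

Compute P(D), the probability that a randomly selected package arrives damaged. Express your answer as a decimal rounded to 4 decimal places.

P(H4) = 1 − (0.07 + 0.34 + 0.36) = 0.23.
P(D) = P(D|H1)·P(H1) + P(D|H2)·P(H2) + P(D|H3)·P(H3) + P(D|H4)·P(H4)
      = 0.109·0.07 + 0.1209·0.34 + 0.1966·0.36 + 0.1151·0.23
      = 0.00763 + 0.041106 + 0.070776 + 0.026473 = 0.145985

0.1460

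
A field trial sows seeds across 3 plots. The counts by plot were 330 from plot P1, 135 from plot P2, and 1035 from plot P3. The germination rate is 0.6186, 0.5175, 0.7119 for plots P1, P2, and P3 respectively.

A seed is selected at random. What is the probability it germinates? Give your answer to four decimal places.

Total: 330 + 135 + 1035 = 1500.
P(P1) = 330/1500 = 0.22. P(P2) = 135/1500 = 0.09. P(P3) = 1035/1500 = 0.69.
P(G) = P(G|P1)·P(P1) + P(G|P2)·P(P2) + P(G|P3)·P(P3)
      = 0.6186·0.22 + 0.5175·0.09 + 0.7119·0.69
      = 0.136092 + 0.046575 + 0.491211 = 0.673878

0.6739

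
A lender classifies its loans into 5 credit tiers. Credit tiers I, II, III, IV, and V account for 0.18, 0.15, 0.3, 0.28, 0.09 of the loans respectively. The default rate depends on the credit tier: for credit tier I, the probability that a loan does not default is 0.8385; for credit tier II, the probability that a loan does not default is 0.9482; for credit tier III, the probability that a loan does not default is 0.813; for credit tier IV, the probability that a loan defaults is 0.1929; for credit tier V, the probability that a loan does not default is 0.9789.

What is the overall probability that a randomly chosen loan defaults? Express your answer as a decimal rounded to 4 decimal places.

P(D) ≈ 0.1489

P(D|I) = 1 − 0.8385 = 0.1615.
P(D|II) = 1 − 0.9482 = 0.0518.
P(D|III) = 1 − 0.813 = 0.187.
P(D|V) = 1 − 0.9789 = 0.0211.
Using total probability over the partition,
P(D) = P(D|I)·P(I) + P(D|II)·P(II) + P(D|III)·P(III) + P(D|IV)·P(IV) + P(D|V)·P(V)
      = 0.1615·0.18 + 0.0518·0.15 + 0.187·0.3 + 0.1929·0.28 + 0.0211·0.09
      = 0.02907 + 0.00777 + 0.0561 + 0.054012 + 0.001899 = 0.148851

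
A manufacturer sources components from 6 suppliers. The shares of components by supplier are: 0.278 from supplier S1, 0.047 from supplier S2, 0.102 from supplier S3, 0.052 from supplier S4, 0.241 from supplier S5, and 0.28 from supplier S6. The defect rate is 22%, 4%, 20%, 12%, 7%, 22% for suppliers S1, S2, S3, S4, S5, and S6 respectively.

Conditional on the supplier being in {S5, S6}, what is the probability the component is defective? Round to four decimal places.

P(D|S) ≈ 0.1506

Let S = {S5, S6}.
P(S) = 0.241 + 0.28 = 0.521.
P(D ∩ S) = 0.07·0.241 + 0.22·0.28 = 0.01687 + 0.0616 = 0.07847.
P(D | S) = 0.07847 / 0.521 = 0.150614…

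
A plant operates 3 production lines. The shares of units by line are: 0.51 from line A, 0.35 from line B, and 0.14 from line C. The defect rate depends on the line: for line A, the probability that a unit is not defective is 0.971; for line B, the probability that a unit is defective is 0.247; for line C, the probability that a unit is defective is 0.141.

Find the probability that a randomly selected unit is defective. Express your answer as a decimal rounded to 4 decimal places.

0.1210

P(D|A) = 1 − 0.971 = 0.029.
P(D) = P(D|A)·P(A) + P(D|B)·P(B) + P(D|C)·P(C)
      = 0.029·0.51 + 0.247·0.35 + 0.141·0.14
      = 0.01479 + 0.08645 + 0.01974 = 0.12098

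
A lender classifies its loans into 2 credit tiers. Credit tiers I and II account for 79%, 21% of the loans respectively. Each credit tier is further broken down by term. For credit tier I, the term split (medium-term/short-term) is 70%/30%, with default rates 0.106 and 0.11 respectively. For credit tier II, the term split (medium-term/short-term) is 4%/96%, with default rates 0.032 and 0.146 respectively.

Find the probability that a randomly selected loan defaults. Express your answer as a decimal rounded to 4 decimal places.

0.1144

P(D|I) = 0.7·0.106 + 0.3·0.11 = 0.0742 + 0.033 = 0.1072
P(D|II) = 0.04·0.032 + 0.96·0.146 = 0.00128 + 0.14016 = 0.14144
By total probability over the outer partition,
P(D) = 0.79·0.1072 + 0.21·0.14144
      = 0.084688 + 0.0297024 = 0.1143904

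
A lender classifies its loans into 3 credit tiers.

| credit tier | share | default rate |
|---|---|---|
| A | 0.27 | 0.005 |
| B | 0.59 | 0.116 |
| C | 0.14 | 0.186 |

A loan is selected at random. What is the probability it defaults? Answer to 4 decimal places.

P(D) ≈ 0.0958

Summing over the partition,
P(D) = P(D|A)·P(A) + P(D|B)·P(B) + P(D|C)·P(C)
      = 0.005·0.27 + 0.116·0.59 + 0.186·0.14
      = 0.00135 + 0.06844 + 0.02604 = 0.09583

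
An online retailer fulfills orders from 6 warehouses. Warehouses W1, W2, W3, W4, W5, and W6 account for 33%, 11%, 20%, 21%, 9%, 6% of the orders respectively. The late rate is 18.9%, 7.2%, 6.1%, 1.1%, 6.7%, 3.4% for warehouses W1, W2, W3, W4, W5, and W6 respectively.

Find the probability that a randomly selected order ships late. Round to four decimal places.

0.0929

P(L) = P(L|W1)·P(W1) + P(L|W2)·P(W2) + P(L|W3)·P(W3) + P(L|W4)·P(W4) + P(L|W5)·P(W5) + P(L|W6)·P(W6)
      = 0.189·0.33 + 0.072·0.11 + 0.061·0.2 + 0.011·0.21 + 0.067·0.09 + 0.034·0.06
      = 0.06237 + 0.00792 + 0.0122 + 0.00231 + 0.00603 + 0.00204 = 0.09287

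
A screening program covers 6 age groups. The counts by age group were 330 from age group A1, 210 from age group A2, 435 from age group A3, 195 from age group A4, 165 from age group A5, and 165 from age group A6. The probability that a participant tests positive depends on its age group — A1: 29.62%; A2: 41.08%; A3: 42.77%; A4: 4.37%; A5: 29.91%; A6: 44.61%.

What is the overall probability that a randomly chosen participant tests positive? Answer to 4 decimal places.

Total: 330 + 210 + 435 + 195 + 165 + 165 = 1500.
P(A1) = 330/1500 = 0.22. P(A2) = 210/1500 = 0.14. P(A3) = 435/1500 = 0.29. P(A4) = 195/1500 = 0.13. P(A5) = 165/1500 = 0.11. P(A6) = 165/1500 = 0.11.
P(T) = P(T|A1)·P(A1) + P(T|A2)·P(A2) + P(T|A3)·P(A3) + P(T|A4)·P(A4) + P(T|A5)·P(A5) + P(T|A6)·P(A6)
      = 0.2962·0.22 + 0.4108·0.14 + 0.4277·0.29 + 0.0437·0.13 + 0.2991·0.11 + 0.4461·0.11
      = 0.065164 + 0.057512 + 0.124033 + 0.005681 + 0.032901 + 0.049071 = 0.334362

0.3344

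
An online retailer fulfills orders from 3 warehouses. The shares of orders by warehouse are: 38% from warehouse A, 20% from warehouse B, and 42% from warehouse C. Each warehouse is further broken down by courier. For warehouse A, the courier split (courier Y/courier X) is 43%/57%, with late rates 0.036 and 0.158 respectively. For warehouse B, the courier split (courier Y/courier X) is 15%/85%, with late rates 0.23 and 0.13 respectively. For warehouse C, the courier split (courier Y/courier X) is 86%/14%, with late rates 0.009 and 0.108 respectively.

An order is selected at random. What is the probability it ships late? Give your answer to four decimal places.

P(L|A) = 0.43·0.036 + 0.57·0.158 = 0.01548 + 0.09006 = 0.10554
P(L|B) = 0.15·0.23 + 0.85·0.13 = 0.0345 + 0.1105 = 0.145
P(L|C) = 0.86·0.009 + 0.14·0.108 = 0.00774 + 0.01512 = 0.02286
Then overall,
P(L) = 0.38·0.10554 + 0.2·0.145 + 0.42·0.02286
      = 0.0401052 + 0.029 + 0.0096012 = 0.0787064

P(L) ≈ 0.0787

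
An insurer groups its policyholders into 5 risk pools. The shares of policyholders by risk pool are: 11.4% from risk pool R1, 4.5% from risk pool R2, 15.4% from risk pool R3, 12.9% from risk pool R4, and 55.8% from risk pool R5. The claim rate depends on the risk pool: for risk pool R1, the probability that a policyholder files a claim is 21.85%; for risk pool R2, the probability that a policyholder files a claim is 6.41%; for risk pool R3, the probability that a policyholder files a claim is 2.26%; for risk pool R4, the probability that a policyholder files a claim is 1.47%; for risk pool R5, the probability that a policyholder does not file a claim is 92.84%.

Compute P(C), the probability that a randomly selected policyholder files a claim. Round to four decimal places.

P(C) ≈ 0.0731

P(C|R5) = 1 − 0.9284 = 0.0716.
P(C) = P(C|R1)·P(R1) + P(C|R2)·P(R2) + P(C|R3)·P(R3) + P(C|R4)·P(R4) + P(C|R5)·P(R5)
      = 0.2185·0.114 + 0.0641·0.045 + 0.0226·0.154 + 0.0147·0.129 + 0.0716·0.558
      = 0.024909 + 0.0028845 + 0.0034804 + 0.0018963 + 0.0399528 = 0.073123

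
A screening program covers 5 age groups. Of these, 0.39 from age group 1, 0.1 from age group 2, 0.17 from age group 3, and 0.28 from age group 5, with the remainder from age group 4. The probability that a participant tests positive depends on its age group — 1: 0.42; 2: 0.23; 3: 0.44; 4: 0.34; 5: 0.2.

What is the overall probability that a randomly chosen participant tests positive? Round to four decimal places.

P(4) = 1 − (0.39 + 0.1 + 0.17 + 0.28) = 0.06.
P(T) = P(T|1)·P(1) + P(T|2)·P(2) + P(T|3)·P(3) + P(T|4)·P(4) + P(T|5)·P(5)
      = 0.42·0.39 + 0.23·0.1 + 0.44·0.17 + 0.34·0.06 + 0.2·0.28
      = 0.1638 + 0.023 + 0.0748 + 0.0204 + 0.056 = 0.338

P(T) ≈ 0.3380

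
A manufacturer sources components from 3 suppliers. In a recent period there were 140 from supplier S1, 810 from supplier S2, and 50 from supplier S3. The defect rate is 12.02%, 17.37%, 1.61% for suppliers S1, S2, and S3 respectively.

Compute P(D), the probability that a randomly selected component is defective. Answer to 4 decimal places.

P(D) ≈ 0.1583

Total: 140 + 810 + 50 = 1000.
P(S1) = 140/1000 = 0.14. P(S2) = 810/1000 = 0.81. P(S3) = 50/1000 = 0.05.
P(D) = P(D|S1)·P(S1) + P(D|S2)·P(S2) + P(D|S3)·P(S3)
      = 0.1202·0.14 + 0.1737·0.81 + 0.0161·0.05
      = 0.016828 + 0.140697 + 0.000805 = 0.15833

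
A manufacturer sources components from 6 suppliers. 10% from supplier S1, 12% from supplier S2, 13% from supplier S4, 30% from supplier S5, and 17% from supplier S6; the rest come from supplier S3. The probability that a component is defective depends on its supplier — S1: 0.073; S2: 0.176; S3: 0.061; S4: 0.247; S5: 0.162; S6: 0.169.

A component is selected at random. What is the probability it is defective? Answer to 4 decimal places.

0.1488

P(S3) = 1 − (0.1 + 0.12 + 0.13 + 0.3 + 0.17) = 0.18.
P(D) = P(D|S1)·P(S1) + P(D|S2)·P(S2) + P(D|S3)·P(S3) + P(D|S4)·P(S4) + P(D|S5)·P(S5) + P(D|S6)·P(S6)
      = 0.073·0.1 + 0.176·0.12 + 0.061·0.18 + 0.247·0.13 + 0.162·0.3 + 0.169·0.17
      = 0.0073 + 0.02112 + 0.01098 + 0.03211 + 0.0486 + 0.02873 = 0.14884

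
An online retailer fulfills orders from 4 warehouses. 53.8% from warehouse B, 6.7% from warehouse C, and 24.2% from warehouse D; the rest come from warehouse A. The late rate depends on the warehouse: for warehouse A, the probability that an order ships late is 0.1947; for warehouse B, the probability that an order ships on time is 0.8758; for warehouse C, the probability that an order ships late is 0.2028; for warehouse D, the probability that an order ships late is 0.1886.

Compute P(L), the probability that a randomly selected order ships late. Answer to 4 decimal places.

P(A) = 1 − (0.538 + 0.067 + 0.242) = 0.153.
P(L|B) = 1 − 0.8758 = 0.1242.
P(L) = P(L|A)·P(A) + P(L|B)·P(B) + P(L|C)·P(C) + P(L|D)·P(D)
      = 0.1947·0.153 + 0.1242·0.538 + 0.2028·0.067 + 0.1886·0.242
      = 0.0297891 + 0.0668196 + 0.0135876 + 0.0456412 = 0.1558375

0.1558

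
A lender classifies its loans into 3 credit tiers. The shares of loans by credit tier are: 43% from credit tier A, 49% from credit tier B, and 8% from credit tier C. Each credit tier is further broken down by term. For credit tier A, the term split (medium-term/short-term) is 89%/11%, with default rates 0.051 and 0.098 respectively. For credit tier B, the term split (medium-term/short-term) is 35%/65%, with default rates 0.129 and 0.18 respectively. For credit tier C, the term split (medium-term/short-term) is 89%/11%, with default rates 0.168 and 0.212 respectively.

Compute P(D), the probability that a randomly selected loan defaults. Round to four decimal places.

P(D|A) = 0.89·0.051 + 0.11·0.098 = 0.04539 + 0.01078 = 0.05617
P(D|B) = 0.35·0.129 + 0.65·0.18 = 0.04515 + 0.117 = 0.16215
P(D|C) = 0.89·0.168 + 0.11·0.212 = 0.14952 + 0.02332 = 0.17284
By total probability over the outer partition,
P(D) = 0.43·0.05617 + 0.49·0.16215 + 0.08·0.17284
      = 0.0241531 + 0.0794535 + 0.0138272 = 0.1174338

0.1174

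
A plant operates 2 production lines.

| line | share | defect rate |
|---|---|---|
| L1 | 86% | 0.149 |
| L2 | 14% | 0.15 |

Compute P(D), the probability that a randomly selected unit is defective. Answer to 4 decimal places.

Summing over the partition,
P(D) = P(D|L1)·P(L1) + P(D|L2)·P(L2)
      = 0.149·0.86 + 0.15·0.14
      = 0.12814 + 0.021 = 0.14914

0.1491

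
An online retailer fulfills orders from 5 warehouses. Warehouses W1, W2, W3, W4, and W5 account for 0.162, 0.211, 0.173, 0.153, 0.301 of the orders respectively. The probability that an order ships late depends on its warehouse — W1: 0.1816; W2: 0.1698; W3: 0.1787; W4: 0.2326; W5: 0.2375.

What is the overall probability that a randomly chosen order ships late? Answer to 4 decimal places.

By the law of total probability,
P(L) = P(L|W1)·P(W1) + P(L|W2)·P(W2) + P(L|W3)·P(W3) + P(L|W4)·P(W4) + P(L|W5)·P(W5)
      = 0.1816·0.162 + 0.1698·0.211 + 0.1787·0.173 + 0.2326·0.153 + 0.2375·0.301
      = 0.0294192 + 0.0358278 + 0.0309151 + 0.0355878 + 0.0714875 = 0.2032374

0.2032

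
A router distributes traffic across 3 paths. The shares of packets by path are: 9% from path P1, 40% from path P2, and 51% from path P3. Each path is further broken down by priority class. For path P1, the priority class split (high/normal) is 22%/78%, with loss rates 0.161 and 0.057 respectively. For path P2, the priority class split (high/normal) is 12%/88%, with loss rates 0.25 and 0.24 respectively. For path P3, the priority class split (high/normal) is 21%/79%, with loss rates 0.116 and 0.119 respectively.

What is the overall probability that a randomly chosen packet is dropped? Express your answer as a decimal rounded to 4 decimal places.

P(L|P1) = 0.22·0.161 + 0.78·0.057 = 0.03542 + 0.04446 = 0.07988
P(L|P2) = 0.12·0.25 + 0.88·0.24 = 0.03 + 0.2112 = 0.2412
P(L|P3) = 0.21·0.116 + 0.79·0.119 = 0.02436 + 0.09401 = 0.11837
Then overall,
P(L) = 0.09·0.07988 + 0.4·0.2412 + 0.51·0.11837
      = 0.0071892 + 0.09648 + 0.0603687 = 0.1640379

P(L) ≈ 0.1640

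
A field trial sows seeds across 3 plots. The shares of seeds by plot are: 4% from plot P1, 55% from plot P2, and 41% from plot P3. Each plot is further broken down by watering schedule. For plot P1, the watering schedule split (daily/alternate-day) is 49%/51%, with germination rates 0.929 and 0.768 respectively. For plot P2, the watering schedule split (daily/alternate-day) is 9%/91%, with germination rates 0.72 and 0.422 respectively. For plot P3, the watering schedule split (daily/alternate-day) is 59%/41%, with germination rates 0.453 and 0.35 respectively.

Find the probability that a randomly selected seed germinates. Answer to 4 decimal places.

P(G) ≈ 0.4491

P(G|P1) = 0.49·0.929 + 0.51·0.768 = 0.45521 + 0.39168 = 0.84689
P(G|P2) = 0.09·0.72 + 0.91·0.422 = 0.0648 + 0.38402 = 0.44882
P(G|P3) = 0.59·0.453 + 0.41·0.35 = 0.26727 + 0.1435 = 0.41077
Then overall,
P(G) = 0.04·0.84689 + 0.55·0.44882 + 0.41·0.41077
      = 0.0338756 + 0.246851 + 0.1684157 = 0.4491423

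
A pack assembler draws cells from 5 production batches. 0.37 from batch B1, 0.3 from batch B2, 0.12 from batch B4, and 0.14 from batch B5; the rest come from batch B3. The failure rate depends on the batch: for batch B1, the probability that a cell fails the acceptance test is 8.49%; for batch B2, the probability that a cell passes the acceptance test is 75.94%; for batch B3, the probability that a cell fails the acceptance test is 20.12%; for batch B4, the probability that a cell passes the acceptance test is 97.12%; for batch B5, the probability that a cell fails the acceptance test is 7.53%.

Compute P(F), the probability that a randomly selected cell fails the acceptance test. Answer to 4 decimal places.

0.1317

P(B3) = 1 − (0.37 + 0.3 + 0.12 + 0.14) = 0.07.
P(F|B2) = 1 − 0.7594 = 0.2406.
P(F|B4) = 1 − 0.9712 = 0.0288.
P(F) = P(F|B1)·P(B1) + P(F|B2)·P(B2) + P(F|B3)·P(B3) + P(F|B4)·P(B4) + P(F|B5)·P(B5)
      = 0.0849·0.37 + 0.2406·0.3 + 0.2012·0.07 + 0.0288·0.12 + 0.0753·0.14
      = 0.031413 + 0.07218 + 0.014084 + 0.003456 + 0.010542 = 0.131675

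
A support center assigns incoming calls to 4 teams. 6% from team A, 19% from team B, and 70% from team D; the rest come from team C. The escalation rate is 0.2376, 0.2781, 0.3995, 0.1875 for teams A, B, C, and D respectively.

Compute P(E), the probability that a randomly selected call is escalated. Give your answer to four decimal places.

P(C) = 1 − (0.06 + 0.19 + 0.7) = 0.05.
P(E) = P(E|A)·P(A) + P(E|B)·P(B) + P(E|C)·P(C) + P(E|D)·P(D)
      = 0.2376·0.06 + 0.2781·0.19 + 0.3995·0.05 + 0.1875·0.7
      = 0.014256 + 0.052839 + 0.019975 + 0.13125 = 0.21832

P(E) ≈ 0.2183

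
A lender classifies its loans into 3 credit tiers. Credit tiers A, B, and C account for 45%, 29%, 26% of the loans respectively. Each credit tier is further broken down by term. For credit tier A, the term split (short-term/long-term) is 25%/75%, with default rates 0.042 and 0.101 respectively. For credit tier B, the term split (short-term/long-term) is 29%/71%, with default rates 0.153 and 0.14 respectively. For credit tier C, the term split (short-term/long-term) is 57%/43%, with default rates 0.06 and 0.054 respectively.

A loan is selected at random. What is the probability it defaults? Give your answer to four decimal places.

0.0954

P(D|A) = 0.25·0.042 + 0.75·0.101 = 0.0105 + 0.07575 = 0.08625
P(D|B) = 0.29·0.153 + 0.71·0.14 = 0.04437 + 0.0994 = 0.14377
P(D|C) = 0.57·0.06 + 0.43·0.054 = 0.0342 + 0.02322 = 0.05742
By total probability over the outer partition,
P(D) = 0.45·0.08625 + 0.29·0.14377 + 0.26·0.05742
      = 0.0388125 + 0.0416933 + 0.0149292 = 0.095435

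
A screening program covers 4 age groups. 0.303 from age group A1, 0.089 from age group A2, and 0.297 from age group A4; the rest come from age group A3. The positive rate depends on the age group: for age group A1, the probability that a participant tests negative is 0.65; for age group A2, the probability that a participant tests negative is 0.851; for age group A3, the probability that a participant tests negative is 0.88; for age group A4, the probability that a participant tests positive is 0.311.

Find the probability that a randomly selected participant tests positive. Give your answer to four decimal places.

P(A3) = 1 − (0.303 + 0.089 + 0.297) = 0.311.
P(T|A1) = 1 − 0.65 = 0.35.
P(T|A2) = 1 − 0.851 = 0.149.
P(T|A3) = 1 − 0.88 = 0.12.
P(T) = P(T|A1)·P(A1) + P(T|A2)·P(A2) + P(T|A3)·P(A3) + P(T|A4)·P(A4)
      = 0.35·0.303 + 0.149·0.089 + 0.12·0.311 + 0.311·0.297
      = 0.10605 + 0.013261 + 0.03732 + 0.092367 = 0.248998

0.2490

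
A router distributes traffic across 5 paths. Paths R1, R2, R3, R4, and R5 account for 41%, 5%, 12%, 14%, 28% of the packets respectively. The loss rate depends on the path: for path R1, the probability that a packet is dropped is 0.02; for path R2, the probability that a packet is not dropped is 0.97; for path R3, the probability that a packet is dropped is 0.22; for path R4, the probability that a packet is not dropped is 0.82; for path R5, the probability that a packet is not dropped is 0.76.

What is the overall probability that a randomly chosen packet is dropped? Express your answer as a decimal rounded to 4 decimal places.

P(L) ≈ 0.1285

P(L|R2) = 1 − 0.97 = 0.03.
P(L|R4) = 1 − 0.82 = 0.18.
P(L|R5) = 1 − 0.76 = 0.24.
Summing over the partition,
P(L) = P(L|R1)·P(R1) + P(L|R2)·P(R2) + P(L|R3)·P(R3) + P(L|R4)·P(R4) + P(L|R5)·P(R5)
      = 0.02·0.41 + 0.03·0.05 + 0.22·0.12 + 0.18·0.14 + 0.24·0.28
      = 0.0082 + 0.0015 + 0.0264 + 0.0252 + 0.0672 = 0.1285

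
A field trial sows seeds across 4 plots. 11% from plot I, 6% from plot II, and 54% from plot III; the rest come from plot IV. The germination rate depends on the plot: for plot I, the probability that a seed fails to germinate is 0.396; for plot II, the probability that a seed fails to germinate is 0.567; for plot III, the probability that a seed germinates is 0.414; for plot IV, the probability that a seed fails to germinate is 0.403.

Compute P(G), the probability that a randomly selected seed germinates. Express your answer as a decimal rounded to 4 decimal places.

P(IV) = 1 − (0.11 + 0.06 + 0.54) = 0.29.
P(G|I) = 1 − 0.396 = 0.604.
P(G|II) = 1 − 0.567 = 0.433.
P(G|IV) = 1 − 0.403 = 0.597.
P(G) = P(G|I)·P(I) + P(G|II)·P(II) + P(G|III)·P(III) + P(G|IV)·P(IV)
      = 0.604·0.11 + 0.433·0.06 + 0.414·0.54 + 0.597·0.29
      = 0.06644 + 0.02598 + 0.22356 + 0.17313 = 0.48911

0.4891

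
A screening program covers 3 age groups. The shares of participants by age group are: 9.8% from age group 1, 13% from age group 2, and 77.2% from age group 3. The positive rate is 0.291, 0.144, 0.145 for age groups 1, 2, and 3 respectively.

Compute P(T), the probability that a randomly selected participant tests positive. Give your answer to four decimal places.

Using total probability over the partition,
P(T) = P(T|1)·P(1) + P(T|2)·P(2) + P(T|3)·P(3)
      = 0.291·0.098 + 0.144·0.13 + 0.145·0.772
      = 0.028518 + 0.01872 + 0.11194 = 0.159178

P(T) ≈ 0.1592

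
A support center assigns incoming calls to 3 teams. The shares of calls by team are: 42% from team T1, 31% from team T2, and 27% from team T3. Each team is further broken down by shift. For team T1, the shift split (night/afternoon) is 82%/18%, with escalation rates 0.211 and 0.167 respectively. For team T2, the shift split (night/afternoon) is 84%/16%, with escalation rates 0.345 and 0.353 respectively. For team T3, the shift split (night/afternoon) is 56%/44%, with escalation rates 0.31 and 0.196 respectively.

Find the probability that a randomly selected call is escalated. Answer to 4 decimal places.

P(E|T1) = 0.82·0.211 + 0.18·0.167 = 0.17302 + 0.03006 = 0.20308
P(E|T2) = 0.84·0.345 + 0.16·0.353 = 0.2898 + 0.05648 = 0.34628
P(E|T3) = 0.56·0.31 + 0.44·0.196 = 0.1736 + 0.08624 = 0.25984
Then overall,
P(E) = 0.42·0.20308 + 0.31·0.34628 + 0.27·0.25984
      = 0.0852936 + 0.1073468 + 0.0701568 = 0.2627972

P(E) ≈ 0.2628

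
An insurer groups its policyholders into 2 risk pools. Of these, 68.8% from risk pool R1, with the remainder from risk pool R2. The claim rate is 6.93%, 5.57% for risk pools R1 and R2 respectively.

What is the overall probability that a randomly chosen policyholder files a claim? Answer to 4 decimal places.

P(R2) = 1 − (0.688) = 0.312.
P(C) = P(C|R1)·P(R1) + P(C|R2)·P(R2)
      = 0.0693·0.688 + 0.0557·0.312
      = 0.0476784 + 0.0173784 = 0.0650568

P(C) ≈ 0.0651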